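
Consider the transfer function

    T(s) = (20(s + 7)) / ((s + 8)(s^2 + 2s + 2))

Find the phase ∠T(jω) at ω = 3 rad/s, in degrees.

∠T(j3) ≈ -136.8°

At s = j3: numerator = 140 + j60, denominator = -74 + j27.
∠T = ∠num − ∠den = 23.199° − (159.95°) = -136.8°.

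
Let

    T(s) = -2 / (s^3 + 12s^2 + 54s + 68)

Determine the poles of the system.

s = -5 ± 3j, -2

The poles are the roots of the denominator s^3 + 12s^2 + 54s + 68 = 0.
Trying s = -2: the polynomial evaluates to 0, so (s + 2) is a factor.
Dividing out leaves s^2 + 10s + 34 = 0.
The quadratic formula then gives s = -5 ± 3j.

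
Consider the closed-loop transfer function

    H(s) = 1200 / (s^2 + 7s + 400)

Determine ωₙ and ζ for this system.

ωₙ = 20 rad/s, ζ = 0.175

Compare the denominator to the standard form s^2 + 2ζωₙs + ωₙ².
ωₙ² = 400, so ωₙ = 20 rad/s.
2ζωₙ = 7, so ζ = 7/(2·20) = 0.175.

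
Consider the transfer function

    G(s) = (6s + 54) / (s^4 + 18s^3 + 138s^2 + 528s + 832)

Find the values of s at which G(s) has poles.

The poles are the roots of the denominator s^4 + 18s^3 + 138s^2 + 528s + 832 = 0.
No real roots exist; factor into two real quadratics: (s^2 + 8s + 32)(s^2 + 10s + 26) = 0.
Each quadratic gives a conjugate pair via the quadratic formula.

s = -4 + 4j, -4 - 4j, -5 + j, -5 - j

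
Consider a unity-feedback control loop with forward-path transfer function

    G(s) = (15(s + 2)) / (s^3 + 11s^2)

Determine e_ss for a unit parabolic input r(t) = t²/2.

G(s) has 2 poles at the origin.
This is a Type 2 system. Ka = lim_{s→0} s^2·G(s) = 30/11.
e_ss = 1/Ka = 1/(30/11) = 11/30 ≈ 0.3667.

e_ss = 0.3667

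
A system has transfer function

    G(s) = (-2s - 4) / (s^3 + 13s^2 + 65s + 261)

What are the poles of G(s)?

The poles are the roots of the denominator s^3 + 13s^2 + 65s + 261 = 0.
Trying s = -9: the polynomial evaluates to 0, so (s + 9) is a factor.
Dividing out leaves s^2 + 4s + 29 = 0.
The quadratic formula then gives s = -2 ± 5j.

s = -2 ± 5j, -9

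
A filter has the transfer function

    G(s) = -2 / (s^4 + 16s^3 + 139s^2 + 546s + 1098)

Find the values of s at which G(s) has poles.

The poles are the roots of the denominator s^4 + 16s^3 + 139s^2 + 546s + 1098 = 0.
No real roots exist; factor into two real quadratics: (s^2 + 6s + 18)(s^2 + 10s + 61) = 0.
Each quadratic gives a conjugate pair via the quadratic formula.

s = -3 ± 3j, -5 ± 6j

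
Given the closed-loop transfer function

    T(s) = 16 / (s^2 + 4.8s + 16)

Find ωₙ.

ωₙ = 4 rad/s

Compare the denominator to the standard form s^2 + 2ζωₙs + ωₙ².
ωₙ² = 16, so ωₙ = 4 rad/s.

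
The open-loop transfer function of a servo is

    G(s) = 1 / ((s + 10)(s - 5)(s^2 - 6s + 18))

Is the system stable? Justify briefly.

unstable

The poles can be read from the denominator factors: s = -10, 5, 3 + 3j, 3 - 3j.
Since the pole(s) at s = 5, 3 ± 3j lie in the right half-plane, the system is unstable.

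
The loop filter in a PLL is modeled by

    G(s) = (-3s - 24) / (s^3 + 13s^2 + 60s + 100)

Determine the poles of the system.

The poles are the roots of the denominator s^3 + 13s^2 + 60s + 100 = 0.
Trying s = -5: the polynomial evaluates to 0, so (s + 5) is a factor.
Dividing out leaves s^2 + 8s + 20 = 0.
The quadratic formula then gives s = -4 ± 2j.

s = -4 ± 2j, -5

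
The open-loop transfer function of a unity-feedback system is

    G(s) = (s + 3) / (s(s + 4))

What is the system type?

The denominator has 1 factor of s at the origin (free integrator), so this is a Type 1 system.

Type 1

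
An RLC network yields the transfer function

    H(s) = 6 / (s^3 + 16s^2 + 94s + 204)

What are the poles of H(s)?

The poles are the roots of the denominator s^3 + 16s^2 + 94s + 204 = 0.
Trying s = -6: the polynomial evaluates to 0, so (s + 6) is a factor.
Dividing out leaves s^2 + 10s + 34 = 0.
The quadratic formula then gives s = -5 ± 3j.

s = -5 + 3j, -5 - 3j, -6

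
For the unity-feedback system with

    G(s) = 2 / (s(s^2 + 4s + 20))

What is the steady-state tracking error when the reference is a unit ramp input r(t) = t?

G(s) has one pole at the origin.
This is a Type 1 system. Kv = lim_{s→0} s·G(s) = 2/20 = 1/10.
e_ss = 1/Kv = 1/(1/10) = 10.

e_ss = 10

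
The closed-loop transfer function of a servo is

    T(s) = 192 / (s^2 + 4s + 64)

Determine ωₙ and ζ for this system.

ωₙ = 8 rad/s, ζ = 0.25

Compare the denominator to the standard form s^2 + 2ζωₙs + ωₙ².
ωₙ² = 64, so ωₙ = 8 rad/s.
2ζωₙ = 4, so ζ = 4/(2·8) = 0.25.
With ζ = 0.25 the response is underdamped.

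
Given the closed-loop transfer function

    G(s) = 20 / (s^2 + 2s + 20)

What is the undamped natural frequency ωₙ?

ωₙ ≈ 4.472 rad/s

Compare the denominator to the standard form s^2 + 2ζωₙs + ωₙ².
ωₙ² = 20, so ωₙ = √20 ≈ 4.472 rad/s.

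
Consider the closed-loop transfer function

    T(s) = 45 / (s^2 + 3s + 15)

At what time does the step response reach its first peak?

t_p ≈ 0.8798 s

Comparing s^2 + 3s + 15 to s^2 + 2ζωₙs + ωₙ²: ωₙ = √15 ≈ 3.873 rad/s and ζ = 3/(2·√15) ≈ 0.3873.
ζωₙ = 3/2 = 1.5, so ω_d = ωₙ√(1−ζ²) = √(ωₙ² − (ζωₙ)²) = √(15 − 1.5²) = √12.75 ≈ 3.571 rad/s.
t_p = π/ω_d = π/3.571 ≈ 0.8798 s.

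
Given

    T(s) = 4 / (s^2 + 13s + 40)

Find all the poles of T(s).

s = -8, -5

The poles are the roots of the denominator s^2 + 13s + 40 = 0.
Factoring: (s + 8)(s + 5) = 0, so s = -8 and s = -5.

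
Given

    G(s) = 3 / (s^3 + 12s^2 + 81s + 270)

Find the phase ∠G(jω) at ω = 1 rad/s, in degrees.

At s = j1: numerator = 3, denominator = 258 + j80.
∠G = ∠num − ∠den = 0° − (17.227°) = -17.23°.

∠G(j1) ≈ -17.23°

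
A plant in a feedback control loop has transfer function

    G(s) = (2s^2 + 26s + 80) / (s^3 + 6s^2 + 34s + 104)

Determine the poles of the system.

The poles are the roots of the denominator s^3 + 6s^2 + 34s + 104 = 0.
Trying s = -4: the polynomial evaluates to 0, so (s + 4) is a factor.
Dividing out leaves s^2 + 2s + 26 = 0.
The quadratic formula then gives s = -1 ± 5j.

s = -1 ± 5j, -4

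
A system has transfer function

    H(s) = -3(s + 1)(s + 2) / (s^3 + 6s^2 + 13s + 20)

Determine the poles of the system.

s = -1 + 2j, -1 - 2j, -4

The poles are the roots of the denominator s^3 + 6s^2 + 13s + 20 = 0.
Trying s = -4: the polynomial evaluates to 0, so (s + 4) is a factor.
Dividing out leaves s^2 + 2s + 5 = 0.
The quadratic formula then gives s = -1 ± 2j.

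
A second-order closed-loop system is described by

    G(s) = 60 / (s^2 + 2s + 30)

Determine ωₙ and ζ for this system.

Compare the denominator to the standard form s^2 + 2ζωₙs + ωₙ².
ωₙ² = 30, so ωₙ = √30 ≈ 5.477 rad/s.
2ζωₙ = 2, so ζ = 2/(2·√30) ≈ 0.1826.
With ζ = 0.1826 the response is underdamped.

ωₙ ≈ 5.477 rad/s, ζ ≈ 0.1826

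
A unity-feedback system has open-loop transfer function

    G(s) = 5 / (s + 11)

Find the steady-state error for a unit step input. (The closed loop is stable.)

e_ss = 0.6875

G(s) has no poles at the origin.
This is a Type 0 system. Kp = lim_{s→0} G(s) = 5/11.
e_ss = 1/(1 + Kp) = 1/(1 + 5/11) = 11/16 ≈ 0.6875.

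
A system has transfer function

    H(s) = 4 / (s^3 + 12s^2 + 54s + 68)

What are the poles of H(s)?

The poles are the roots of the denominator s^3 + 12s^2 + 54s + 68 = 0.
Trying s = -2: the polynomial evaluates to 0, so (s + 2) is a factor.
Dividing out leaves s^2 + 10s + 34 = 0.
The quadratic formula then gives s = -5 ± 3j.

s = -5 + 3j, -5 - 3j, -2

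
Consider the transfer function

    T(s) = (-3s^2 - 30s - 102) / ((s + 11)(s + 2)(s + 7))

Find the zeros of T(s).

Set the numerator to zero: -3s^2 - 30s - 102 = 0, i.e. -3·(s^2 + 10s + 34) = 0.
Factoring: (s^2 + 10s + 34) = 0.

s = -5 ± 3j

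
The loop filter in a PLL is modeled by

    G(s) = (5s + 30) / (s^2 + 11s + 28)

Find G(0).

G(0) = 15/14 ≈ 1.071

Set s = 0: G(0) = (30) / (28) = 15/14.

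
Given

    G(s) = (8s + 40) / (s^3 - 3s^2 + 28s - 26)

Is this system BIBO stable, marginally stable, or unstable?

The denominator s^3 - 3s^2 + 28s - 26 factors as (s - 1)(s^2 - 2s + 26), giving poles at s = 1, 1 + 5j, 1 - 5j.
Since the pole(s) at s = 1, 1 + 5j, 1 - 5j lie in the right half-plane, the system is unstable.

unstable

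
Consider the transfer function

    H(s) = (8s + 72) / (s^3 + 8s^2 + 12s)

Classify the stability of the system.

The denominator s^3 + 8s^2 + 12s factors as s(s + 2)(s + 6), giving poles at s = 0, -2, -6.
Since the simple pole(s) at s = 0 lie on the jω-axis with none in the right half-plane, the system is marginally stable.

marginally stable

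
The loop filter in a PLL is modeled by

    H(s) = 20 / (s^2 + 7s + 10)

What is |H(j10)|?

|H(j10)| ≈ 0.1754

Substitute s = j10: numerator = 20, denominator = -90 + j70.
|H(j10)| = |20| / |-90 + j70| = 20 / 114.02 ≈ 0.1754.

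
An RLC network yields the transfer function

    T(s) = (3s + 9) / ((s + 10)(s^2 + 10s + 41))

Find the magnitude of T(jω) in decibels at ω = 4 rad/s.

|T(j4)|_dB ≈ -30.6 dB

Substitute s = j4: numerator = 9 + j12, denominator = 90 + j500.
|T(j4)| = |9 + j12| / |90 + j500| = 15 / 508.04 ≈ 0.02953.
In decibels: 20·log₁₀(0.02953) ≈ -30.6 dB.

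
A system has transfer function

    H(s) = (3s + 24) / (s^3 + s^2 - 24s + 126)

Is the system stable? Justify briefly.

The denominator s^3 + s^2 - 24s + 126 factors as (s + 7)(s^2 - 6s + 18), giving poles at s = -7, 3 ± 3j.
Since the pole(s) at s = 3 ± 3j lie in the right half-plane, the system is unstable.

unstable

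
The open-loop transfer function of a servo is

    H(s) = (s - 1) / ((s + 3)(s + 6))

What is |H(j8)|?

|H(j8)| ≈ 0.09436

Substitute s = j8: numerator = -1 + j8, denominator = -46 + j72.
|H(j8)| = |-1 + j8| / |-46 + j72| = 8.0623 / 85.440 ≈ 0.09436.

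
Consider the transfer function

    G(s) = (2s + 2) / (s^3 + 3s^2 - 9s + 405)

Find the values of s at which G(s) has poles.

The poles are the roots of the denominator s^3 + 3s^2 - 9s + 405 = 0.
Trying s = -9: the polynomial evaluates to 0, so (s + 9) is a factor.
Dividing out leaves s^2 - 6s + 45 = 0.
The quadratic formula then gives s = 3 ± 6j.

s = 3 ± 6j, -9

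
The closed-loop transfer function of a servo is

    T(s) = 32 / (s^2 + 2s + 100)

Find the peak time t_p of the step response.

Comparing s^2 + 2s + 100 to s^2 + 2ζωₙs + ωₙ²: ωₙ = 10 rad/s and ζ = 2/(2·10) = 0.1.
ζωₙ = 2/2 = 1, so ω_d = ωₙ√(1−ζ²) = √(ωₙ² − (ζωₙ)²) = √(100 − 1²) = √99 ≈ 9.950 rad/s.
t_p = π/ω_d = π/9.950 ≈ 0.3157 s.

t_p ≈ 0.3157 s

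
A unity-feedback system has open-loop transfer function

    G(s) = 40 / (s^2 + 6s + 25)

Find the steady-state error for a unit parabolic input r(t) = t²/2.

G(s) has no poles at the origin.
This is a Type 0 system; Ka = lim_{s→0} s^2·G(s) = 0, so the steady-state error for a parabola input is infinite.

e_ss = ∞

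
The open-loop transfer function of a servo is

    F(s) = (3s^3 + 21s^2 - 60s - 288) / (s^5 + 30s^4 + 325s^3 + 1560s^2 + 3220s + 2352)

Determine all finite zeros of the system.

Set the numerator to zero: 3s^3 + 21s^2 - 60s - 288 = 0, i.e. 3·(s^3 + 7s^2 - 20s - 96) = 0.
Factoring: (s + 3)(s + 8)(s - 4) = 0.

s = -3, -8, 4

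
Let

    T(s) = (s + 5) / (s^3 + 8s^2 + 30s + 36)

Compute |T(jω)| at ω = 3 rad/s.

Substitute s = j3: numerator = 5 + j3, denominator = -36 + j63.
|T(j3)| = |5 + j3| / |-36 + j63| = 5.8310 / 72.560 ≈ 0.08036.

|T(j3)| ≈ 0.08036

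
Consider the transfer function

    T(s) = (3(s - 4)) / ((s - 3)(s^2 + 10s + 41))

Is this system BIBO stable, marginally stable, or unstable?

The poles can be read from the denominator factors: s = 3, -5 + 4j, -5 - 4j.
Since the pole(s) at s = 3 lie in the right half-plane, the system is unstable.

unstable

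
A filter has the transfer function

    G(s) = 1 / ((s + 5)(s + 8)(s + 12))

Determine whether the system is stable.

The poles can be read from the denominator factors: s = -5, -8, -12.
Since all poles lie strictly in the left half-plane, the system is stable.

stable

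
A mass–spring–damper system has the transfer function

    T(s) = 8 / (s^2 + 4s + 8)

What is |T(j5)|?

|T(j5)| ≈ 0.3048

Substitute s = j5: numerator = 8, denominator = -17 + j20.
|T(j5)| = |8| / |-17 + j20| = 8 / 26.249 ≈ 0.3048.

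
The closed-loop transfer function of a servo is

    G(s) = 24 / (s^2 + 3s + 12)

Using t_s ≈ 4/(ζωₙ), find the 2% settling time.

t_s ≈ 2.667 s

Comparing s^2 + 3s + 12 to s^2 + 2ζωₙs + ωₙ²: ωₙ = √12 ≈ 3.464 rad/s and ζ = 3/(2·√12) ≈ 0.4330.
ζωₙ = 3/2 = 1.5, so t_s ≈ 4/(ζωₙ) = 4/1.5 ≈ 2.667 s.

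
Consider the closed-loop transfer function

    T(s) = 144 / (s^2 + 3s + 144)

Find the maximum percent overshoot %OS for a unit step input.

Comparing s^2 + 3s + 144 to s^2 + 2ζωₙs + ωₙ²: ωₙ = 12 rad/s and ζ = 3/(2·12) = 0.125.
%OS = 100·exp(−πζ/√(1−ζ²)) = 100·exp(−π·0.125/√(1−0.125²)) ≈ 67.3%.

%OS ≈ 67.3%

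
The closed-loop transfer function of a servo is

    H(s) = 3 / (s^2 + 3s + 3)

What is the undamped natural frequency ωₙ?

Compare the denominator to the standard form s^2 + 2ζωₙs + ωₙ².
ωₙ² = 3, so ωₙ = √3 ≈ 1.732 rad/s.

ωₙ ≈ 1.732 rad/s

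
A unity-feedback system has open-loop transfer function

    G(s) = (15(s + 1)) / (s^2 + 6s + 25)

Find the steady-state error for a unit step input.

G(s) has no poles at the origin.
This is a Type 0 system. Kp = lim_{s→0} G(s) = 15/25 = 3/5.
e_ss = 1/(1 + Kp) = 1/(1 + 3/5) = 5/8 ≈ 0.6250.

e_ss = 0.6250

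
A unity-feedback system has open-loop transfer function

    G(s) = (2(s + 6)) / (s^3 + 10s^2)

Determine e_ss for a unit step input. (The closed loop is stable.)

e_ss = 0

G(s) has 2 poles at the origin.
This is a Type 2 system; for a step input the steady-state error is zero.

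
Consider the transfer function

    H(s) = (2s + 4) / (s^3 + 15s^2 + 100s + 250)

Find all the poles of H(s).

s = -5 + 5j, -5 - 5j, -5

The poles are the roots of the denominator s^3 + 15s^2 + 100s + 250 = 0.
Trying s = -5: the polynomial evaluates to 0, so (s + 5) is a factor.
Dividing out leaves s^2 + 10s + 50 = 0.
The quadratic formula then gives s = -5 ± 5j.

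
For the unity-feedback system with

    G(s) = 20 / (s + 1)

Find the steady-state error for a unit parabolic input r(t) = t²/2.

G(s) has no poles at the origin.
This is a Type 0 system; Ka = lim_{s→0} s^2·G(s) = 0, so the steady-state error for a parabola input is infinite.

e_ss = ∞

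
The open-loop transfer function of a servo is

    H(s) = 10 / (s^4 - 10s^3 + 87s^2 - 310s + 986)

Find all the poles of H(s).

The poles are the roots of the denominator s^4 - 10s^3 + 87s^2 - 310s + 986 = 0.
No real roots exist; factor into two real quadratics: (s^2 - 4s + 29)(s^2 - 6s + 34) = 0.
Each quadratic gives a conjugate pair via the quadratic formula.

s = 2 ± 5j, 3 ± 5j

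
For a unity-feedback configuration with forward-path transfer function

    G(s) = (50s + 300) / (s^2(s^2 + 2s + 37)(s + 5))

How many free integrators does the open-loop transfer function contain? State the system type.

The denominator has 2 factors of s at the origin (free integrators), so this is a Type 2 system.

Type 2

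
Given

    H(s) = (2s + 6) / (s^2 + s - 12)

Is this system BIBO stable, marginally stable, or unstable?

unstable

The denominator s^2 + s - 12 factors as (s - 3)(s + 4), giving poles at s = 3, -4.
Since the pole(s) at s = 3 lie in the right half-plane, the system is unstable.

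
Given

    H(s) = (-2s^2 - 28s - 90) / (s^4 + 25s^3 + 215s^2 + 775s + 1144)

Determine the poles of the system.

s = -3 ± 2j, -8, -11

The poles are the roots of the denominator s^4 + 25s^3 + 215s^2 + 775s + 1144 = 0.
Trying s = -8: the polynomial evaluates to 0, so (s + 8) is a factor.
Dividing out leaves s^3 + 17s^2 + 79s + 143 = 0.
This factors further as (s^2 + 6s + 13)(s + 11) = 0.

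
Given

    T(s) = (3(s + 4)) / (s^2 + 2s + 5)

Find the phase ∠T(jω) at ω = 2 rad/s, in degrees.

At s = j2: numerator = 12 + j6, denominator = 1 + j4.
∠T = ∠num − ∠den = 26.565° − (75.964°) = -49.40°.

∠T(j2) ≈ -49.40°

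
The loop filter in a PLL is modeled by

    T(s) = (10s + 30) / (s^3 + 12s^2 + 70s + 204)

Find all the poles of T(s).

s = -3 ± 5j, -6

The poles are the roots of the denominator s^3 + 12s^2 + 70s + 204 = 0.
Trying s = -6: the polynomial evaluates to 0, so (s + 6) is a factor.
Dividing out leaves s^2 + 6s + 34 = 0.
The quadratic formula then gives s = -3 ± 5j.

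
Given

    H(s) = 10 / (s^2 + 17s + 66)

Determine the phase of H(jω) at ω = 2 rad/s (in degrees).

∠H(j2) ≈ -28.74°

At s = j2: numerator = 10, denominator = 62 + j34.
∠H = ∠num − ∠den = 0° − (28.740°) = -28.74°.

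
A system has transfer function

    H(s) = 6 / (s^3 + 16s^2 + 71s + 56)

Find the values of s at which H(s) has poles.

s = -8, -7, -1

The poles are the roots of the denominator s^3 + 16s^2 + 71s + 56 = 0.
Trying s = -8: the polynomial evaluates to 0, so (s + 8) is a factor.
Dividing out leaves s^2 + 8s + 7 = 0.
Factoring the quadratic: (s + 7)(s + 1) = 0.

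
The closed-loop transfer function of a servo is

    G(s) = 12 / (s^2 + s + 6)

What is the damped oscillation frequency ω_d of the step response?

ω_d ≈ 2.398 rad/s

Comparing s^2 + s + 6 to s^2 + 2ζωₙs + ωₙ²: ωₙ = √6 ≈ 2.449 rad/s and ζ = 1/(2·√6) ≈ 0.2041.
ζωₙ = 1/2 = 0.5, so ω_d = ωₙ√(1−ζ²) = √(ωₙ² − (ζωₙ)²) = √(6 − 0.5²) = √5.75 ≈ 2.398 rad/s.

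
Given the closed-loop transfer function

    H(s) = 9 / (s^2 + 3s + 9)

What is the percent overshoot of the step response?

%OS ≈ 16.3%

Comparing s^2 + 3s + 9 to s^2 + 2ζωₙs + ωₙ²: ωₙ = 3 rad/s and ζ = 3/(2·3) = 0.5.
%OS = 100·exp(−πζ/√(1−ζ²)) = 100·exp(−π·0.5/√(1−0.5²)) ≈ 16.3%.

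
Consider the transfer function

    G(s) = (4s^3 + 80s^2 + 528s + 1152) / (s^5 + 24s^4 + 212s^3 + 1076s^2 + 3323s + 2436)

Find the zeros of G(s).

Set the numerator to zero: 4s^3 + 80s^2 + 528s + 1152 = 0, i.e. 4·(s^3 + 20s^2 + 132s + 288) = 0.
Factoring: (s + 8)(s + 6)^2 = 0.

s = -8, -6, -6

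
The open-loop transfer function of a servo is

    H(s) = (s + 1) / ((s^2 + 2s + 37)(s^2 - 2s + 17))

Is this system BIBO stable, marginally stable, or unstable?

unstable

The poles can be read from the denominator factors: s = -1 + 6j, -1 - 6j, 1 + 4j, 1 - 4j.
Since the pole(s) at s = 1 ± 4j lie in the right half-plane, the system is unstable.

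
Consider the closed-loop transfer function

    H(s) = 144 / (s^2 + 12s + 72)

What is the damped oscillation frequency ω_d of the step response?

ω_d = 6 rad/s

Comparing s^2 + 12s + 72 to s^2 + 2ζωₙs + ωₙ²: ωₙ = √72 ≈ 8.485 rad/s and ζ = 12/(2·√72) ≈ 0.7071.
ζωₙ = 12/2 = 6, so ω_d = ωₙ√(1−ζ²) = √(ωₙ² − (ζωₙ)²) = √(72 − 6²) = √36 = 6 rad/s.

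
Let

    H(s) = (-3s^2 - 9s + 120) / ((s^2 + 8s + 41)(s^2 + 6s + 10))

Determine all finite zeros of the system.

Set the numerator to zero: -3s^2 - 9s + 120 = 0, i.e. -3·(s^2 + 3s - 40) = 0.
Factoring: (s - 5)(s + 8) = 0.

s = 5, -8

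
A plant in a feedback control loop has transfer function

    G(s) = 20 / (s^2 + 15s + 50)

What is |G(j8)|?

|G(j8)| ≈ 0.1655

Substitute s = j8: numerator = 20, denominator = -14 + j120.
|G(j8)| = |20| / |-14 + j120| = 20 / 120.81 ≈ 0.1655.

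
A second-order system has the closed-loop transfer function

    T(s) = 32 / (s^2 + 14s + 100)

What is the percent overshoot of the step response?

Comparing s^2 + 14s + 100 to s^2 + 2ζωₙs + ωₙ²: ωₙ = 10 rad/s and ζ = 14/(2·10) = 0.7.
%OS = 100·exp(−πζ/√(1−ζ²)) = 100·exp(−π·0.7/√(1−0.7²)) ≈ 4.60%.

%OS ≈ 4.60%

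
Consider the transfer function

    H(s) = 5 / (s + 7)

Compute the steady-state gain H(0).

At s = 0 each factor (s + a) contributes a and each (s^2 + bs + c) contributes c.
H(0) = 5·1 / ((7)) = 5/7 = 5/7.

H(0) = 5/7 ≈ 0.7143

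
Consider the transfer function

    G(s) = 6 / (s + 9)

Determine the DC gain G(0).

At s = 0 each factor (s + a) contributes a and each (s^2 + bs + c) contributes c.
G(0) = 6·1 / ((9)) = 6/9 = 2/3.

G(0) = 2/3 ≈ 0.6667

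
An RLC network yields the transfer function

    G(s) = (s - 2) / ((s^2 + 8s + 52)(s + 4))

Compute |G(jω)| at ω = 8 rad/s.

Substitute s = j8: numerator = -2 + j8, denominator = -560 + j160.
|G(j8)| = |-2 + j8| / |-560 + j160| = 8.2462 / 582.41 ≈ 0.01416.

|G(j8)| ≈ 0.01416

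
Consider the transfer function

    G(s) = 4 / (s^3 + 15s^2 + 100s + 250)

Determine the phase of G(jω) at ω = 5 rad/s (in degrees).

∠G(j5) ≈ -108.4°

At s = j5: numerator = 4, denominator = -125 + j375.
∠G = ∠num − ∠den = 0° − (108.43°) = -108.4°.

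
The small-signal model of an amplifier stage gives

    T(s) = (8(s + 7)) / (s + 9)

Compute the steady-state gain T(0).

T(0) = 56/9 ≈ 6.222

At s = 0 each factor (s + a) contributes a and each (s^2 + bs + c) contributes c.
T(0) = 8·(7) / ((9)) = 56/9 = 56/9.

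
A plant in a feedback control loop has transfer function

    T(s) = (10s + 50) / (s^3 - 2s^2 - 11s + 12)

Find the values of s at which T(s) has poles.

s = 4, -3, 1

The poles are the roots of the denominator s^3 - 2s^2 - 11s + 12 = 0.
Trying s = 4: the polynomial evaluates to 0, so (s - 4) is a factor.
Dividing out leaves s^2 + 2s - 3 = 0.
Factoring the quadratic: (s + 3)(s - 1) = 0.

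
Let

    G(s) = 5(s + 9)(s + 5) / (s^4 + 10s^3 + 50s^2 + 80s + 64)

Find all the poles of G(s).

The poles are the roots of the denominator s^4 + 10s^3 + 50s^2 + 80s + 64 = 0.
No real roots exist; factor into two real quadratics: (s^2 + 2s + 2)(s^2 + 8s + 32) = 0.
Each quadratic gives a conjugate pair via the quadratic formula.

s = -1 + j, -1 - j, -4 + 4j, -4 - 4j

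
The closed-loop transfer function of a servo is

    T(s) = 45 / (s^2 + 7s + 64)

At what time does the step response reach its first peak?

t_p ≈ 0.4367 s

Comparing s^2 + 7s + 64 to s^2 + 2ζωₙs + ωₙ²: ωₙ = 8 rad/s and ζ = 7/(2·8) = 0.4375.
ζωₙ = 7/2 = 3.5, so ω_d = ωₙ√(1−ζ²) = √(ωₙ² − (ζωₙ)²) = √(64 − 3.5²) = √51.75 ≈ 7.194 rad/s.
t_p = π/ω_d = π/7.194 ≈ 0.4367 s.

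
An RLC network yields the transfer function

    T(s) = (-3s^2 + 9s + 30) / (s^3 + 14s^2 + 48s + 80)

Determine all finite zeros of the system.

s = -2, 5

Set the numerator to zero: -3s^2 + 9s + 30 = 0, i.e. -3·(s^2 - 3s - 10) = 0.
Factoring: (s + 2)(s - 5) = 0.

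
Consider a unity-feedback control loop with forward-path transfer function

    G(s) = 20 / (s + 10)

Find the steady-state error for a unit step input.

e_ss = 0.3333

G(s) has no poles at the origin.
This is a Type 0 system. Kp = lim_{s→0} G(s) = 20/10 = 2.
e_ss = 1/(1 + Kp) = 1/(1 + 2) = 1/3 ≈ 0.3333.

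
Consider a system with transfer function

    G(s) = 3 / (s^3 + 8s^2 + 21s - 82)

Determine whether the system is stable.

unstable

The denominator s^3 + 8s^2 + 21s - 82 factors as (s - 2)(s^2 + 10s + 41), giving poles at s = 2, -5 + 4j, -5 - 4j.
Since the pole(s) at s = 2 lie in the right half-plane, the system is unstable.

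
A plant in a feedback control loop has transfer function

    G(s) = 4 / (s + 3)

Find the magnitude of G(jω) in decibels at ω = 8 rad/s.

|G(j8)|_dB ≈ -6.59 dB

Substitute s = j8: numerator = 4, denominator = 3 + j8.
|G(j8)| = |4| / |3 + j8| = 4 / 8.5440 ≈ 0.4682.
In decibels: 20·log₁₀(0.4682) ≈ -6.59 dB.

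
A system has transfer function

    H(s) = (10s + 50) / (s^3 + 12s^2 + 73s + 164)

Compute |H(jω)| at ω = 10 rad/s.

Substitute s = j10: numerator = 50 + j100, denominator = -1036 - j270.
|H(j10)| = |50 + j100| / |-1036 - j270| = 111.80 / 1070.6 ≈ 0.1044.

|H(j10)| ≈ 0.1044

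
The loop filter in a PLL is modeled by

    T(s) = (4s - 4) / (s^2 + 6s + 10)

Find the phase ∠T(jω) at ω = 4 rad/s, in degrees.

∠T(j4) ≈ 0°

At s = j4: numerator = -4 + j16, denominator = -6 + j24.
∠T = ∠num − ∠den = 104.04° − (104.04°) = 0°.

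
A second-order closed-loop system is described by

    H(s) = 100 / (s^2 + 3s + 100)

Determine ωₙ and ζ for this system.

ωₙ = 10 rad/s, ζ = 0.15

Compare the denominator to the standard form s^2 + 2ζωₙs + ωₙ².
ωₙ² = 100, so ωₙ = 10 rad/s.
2ζωₙ = 3, so ζ = 3/(2·10) = 0.15.
With ζ = 0.15 the response is underdamped.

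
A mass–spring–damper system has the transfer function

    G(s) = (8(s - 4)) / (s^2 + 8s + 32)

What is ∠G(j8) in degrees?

At s = j8: numerator = -32 + j64, denominator = -32 + j64.
∠G = ∠num − ∠den = 116.57° − (116.57°) = 0°.

∠G(j8) ≈ 0°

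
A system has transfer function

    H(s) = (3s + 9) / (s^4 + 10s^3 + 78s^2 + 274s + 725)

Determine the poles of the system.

The poles are the roots of the denominator s^4 + 10s^3 + 78s^2 + 274s + 725 = 0.
No real roots exist; factor into two real quadratics: (s^2 + 6s + 25)(s^2 + 4s + 29) = 0.
Each quadratic gives a conjugate pair via the quadratic formula.

s = -3 ± 4j, -2 ± 5j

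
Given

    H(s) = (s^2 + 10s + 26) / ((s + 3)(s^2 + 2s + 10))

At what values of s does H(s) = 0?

Set the numerator to zero: s^2 + 10s + 26 = 0.
Factoring: (s^2 + 10s + 26) = 0.

s = -5 + j, -5 - j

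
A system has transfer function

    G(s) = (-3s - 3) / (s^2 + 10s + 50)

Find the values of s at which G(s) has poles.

s = -5 ± 5j

The poles are the roots of the denominator s^2 + 10s + 50 = 0.
Using the quadratic formula: s = (-10 ± √(-100))/2 = -5 ± 5j.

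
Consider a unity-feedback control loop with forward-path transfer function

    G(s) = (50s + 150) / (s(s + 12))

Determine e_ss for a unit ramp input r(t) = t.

G(s) has one pole at the origin.
This is a Type 1 system. Kv = lim_{s→0} s·G(s) = 150/12 = 25/2.
e_ss = 1/Kv = 1/(25/2) = 2/25 ≈ 0.08000.

e_ss = 0.08000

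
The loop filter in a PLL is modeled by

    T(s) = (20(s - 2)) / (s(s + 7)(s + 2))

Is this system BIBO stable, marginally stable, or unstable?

The poles can be read from the denominator factors: s = 0, -7, -2.
Since the simple pole(s) at s = 0 lie on the jω-axis with none in the right half-plane, the system is marginally stable.

marginally stable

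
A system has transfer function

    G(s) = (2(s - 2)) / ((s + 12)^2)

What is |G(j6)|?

|G(j6)| ≈ 0.07027

Substitute s = j6: numerator = -4 + j12, denominator = 108 + j144.
|G(j6)| = |-4 + j12| / |108 + j144| = 12.649 / 180 ≈ 0.07027.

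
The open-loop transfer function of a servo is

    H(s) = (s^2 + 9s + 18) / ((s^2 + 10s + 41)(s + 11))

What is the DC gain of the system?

Set s = 0: H(0) = (18) / (451) = 18/451.

H(0) = 18/451 ≈ 0.03991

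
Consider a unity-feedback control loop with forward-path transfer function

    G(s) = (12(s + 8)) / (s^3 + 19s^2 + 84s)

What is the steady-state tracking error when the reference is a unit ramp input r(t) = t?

e_ss = 0.8750

G(s) has one pole at the origin.
This is a Type 1 system. Kv = lim_{s→0} s·G(s) = 96/84 = 8/7.
e_ss = 1/Kv = 1/(8/7) = 7/8 ≈ 0.8750.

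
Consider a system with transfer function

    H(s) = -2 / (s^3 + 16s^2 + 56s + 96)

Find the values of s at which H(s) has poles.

The poles are the roots of the denominator s^3 + 16s^2 + 56s + 96 = 0.
Trying s = -12: the polynomial evaluates to 0, so (s + 12) is a factor.
Dividing out leaves s^2 + 4s + 8 = 0.
The quadratic formula then gives s = -2 ± 2j.

s = -2 + 2j, -2 - 2j, -12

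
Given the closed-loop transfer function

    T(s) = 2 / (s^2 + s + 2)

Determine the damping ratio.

ζ ≈ 0.3536

Compare the denominator to the standard form s^2 + 2ζωₙs + ωₙ².
ωₙ² = 2, so ωₙ = √2 ≈ 1.414 rad/s.
2ζωₙ = 1, so ζ = 1/(2·√2) ≈ 0.3536.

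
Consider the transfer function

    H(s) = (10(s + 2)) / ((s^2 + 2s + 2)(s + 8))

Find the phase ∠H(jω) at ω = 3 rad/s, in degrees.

∠H(j3) ≈ -103.6°

At s = j3: numerator = 20 + j30, denominator = -74 + j27.
∠H = ∠num − ∠den = 56.310° − (159.95°) = -103.6°.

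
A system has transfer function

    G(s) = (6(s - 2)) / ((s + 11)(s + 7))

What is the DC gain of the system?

G(0) = -12/77 ≈ -0.1558

At s = 0 each factor (s + a) contributes a and each (s^2 + bs + c) contributes c.
G(0) = 6·(-2) / ((11) · (7)) = -12/77 = -12/77.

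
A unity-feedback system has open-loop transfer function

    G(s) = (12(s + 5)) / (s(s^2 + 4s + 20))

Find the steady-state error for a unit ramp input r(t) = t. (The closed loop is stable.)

e_ss = 0.3333

G(s) has one pole at the origin.
This is a Type 1 system. Kv = lim_{s→0} s·G(s) = 60/20 = 3.
e_ss = 1/Kv = 1/(3) = 1/3 ≈ 0.3333.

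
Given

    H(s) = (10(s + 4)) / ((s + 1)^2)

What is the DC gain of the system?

At s = 0 each factor (s + a) contributes a and each (s^2 + bs + c) contributes c.
H(0) = 10·(4) / ((1) · (1)) = 40/1 = 40.

H(0) = 40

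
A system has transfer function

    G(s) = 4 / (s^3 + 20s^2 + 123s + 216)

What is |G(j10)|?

Substitute s = j10: numerator = 4, denominator = -1784 + j230.
|G(j10)| = |4| / |-1784 + j230| = 4 / 1798.8 ≈ 0.002224.

|G(j10)| ≈ 0.002224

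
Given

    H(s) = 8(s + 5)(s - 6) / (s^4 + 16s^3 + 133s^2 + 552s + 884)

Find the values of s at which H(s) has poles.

The poles are the roots of the denominator s^4 + 16s^3 + 133s^2 + 552s + 884 = 0.
No real roots exist; factor into two real quadratics: (s^2 + 8s + 52)(s^2 + 8s + 17) = 0.
Each quadratic gives a conjugate pair via the quadratic formula.

s = -4 + 6j, -4 - 6j, -4 + j, -4 - j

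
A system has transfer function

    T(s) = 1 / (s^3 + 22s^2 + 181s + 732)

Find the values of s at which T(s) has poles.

The poles are the roots of the denominator s^3 + 22s^2 + 181s + 732 = 0.
Trying s = -12: the polynomial evaluates to 0, so (s + 12) is a factor.
Dividing out leaves s^2 + 10s + 61 = 0.
The quadratic formula then gives s = -5 ± 6j.

s = -5 ± 6j, -12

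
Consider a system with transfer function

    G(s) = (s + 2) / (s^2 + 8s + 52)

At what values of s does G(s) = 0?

Set the numerator to zero: s + 2 = 0.
So s = -2.

s = -2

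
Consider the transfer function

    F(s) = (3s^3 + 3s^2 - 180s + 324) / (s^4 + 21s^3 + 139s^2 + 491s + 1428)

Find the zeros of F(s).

s = -9, 6, 2

Set the numerator to zero: 3s^3 + 3s^2 - 180s + 324 = 0, i.e. 3·(s^3 + s^2 - 60s + 108) = 0.
Factoring: (s + 9)(s - 6)(s - 2) = 0.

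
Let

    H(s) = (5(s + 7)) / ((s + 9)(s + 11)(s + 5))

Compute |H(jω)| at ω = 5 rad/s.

|H(j5)| ≈ 0.04890

Substitute s = j5: numerator = 35 + j25, denominator = -130 + j870.
|H(j5)| = |35 + j25| / |-130 + j870| = 43.012 / 879.66 ≈ 0.04890.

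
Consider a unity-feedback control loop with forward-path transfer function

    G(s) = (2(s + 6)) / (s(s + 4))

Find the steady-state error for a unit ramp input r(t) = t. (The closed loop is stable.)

e_ss = 0.3333

G(s) has one pole at the origin.
This is a Type 1 system. Kv = lim_{s→0} s·G(s) = 12/4 = 3.
e_ss = 1/Kv = 1/(3) = 1/3 ≈ 0.3333.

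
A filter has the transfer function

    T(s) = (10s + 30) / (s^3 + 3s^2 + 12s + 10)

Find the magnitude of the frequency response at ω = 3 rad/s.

Substitute s = j3: numerator = 30 + j30, denominator = -17 + j9.
|T(j3)| = |30 + j30| / |-17 + j9| = 42.426 / 19.235 ≈ 2.206.

|T(j3)| ≈ 2.206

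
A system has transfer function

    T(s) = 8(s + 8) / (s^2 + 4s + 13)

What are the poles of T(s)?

The poles are the roots of the denominator s^2 + 4s + 13 = 0.
Using the quadratic formula: s = (-4 ± √(-36))/2 = -2 ± 3j.

s = -2 + 3j, -2 - 3j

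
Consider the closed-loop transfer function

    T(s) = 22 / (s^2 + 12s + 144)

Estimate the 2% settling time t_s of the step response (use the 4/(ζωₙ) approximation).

Comparing s^2 + 12s + 144 to s^2 + 2ζωₙs + ωₙ²: ωₙ = 12 rad/s and ζ = 12/(2·12) = 0.5.
ζωₙ = 12/2 = 6, so t_s ≈ 4/(ζωₙ) = 4/6 ≈ 0.6667 s.

t_s ≈ 0.6667 s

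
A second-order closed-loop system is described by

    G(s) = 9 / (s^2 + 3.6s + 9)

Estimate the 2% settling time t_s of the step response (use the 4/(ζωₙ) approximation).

t_s ≈ 2.222 s

Comparing s^2 + 3.6s + 9 to s^2 + 2ζωₙs + ωₙ²: ωₙ = 3 rad/s and ζ = 3.6/(2·3) = 0.6.
ζωₙ = 3.6/2 = 1.8, so t_s ≈ 4/(ζωₙ) = 4/1.8 ≈ 2.222 s.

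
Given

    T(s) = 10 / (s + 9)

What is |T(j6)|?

Substitute s = j6: numerator = 10, denominator = 9 + j6.
|T(j6)| = |10| / |9 + j6| = 10 / 10.817 ≈ 0.9245.

|T(j6)| ≈ 0.9245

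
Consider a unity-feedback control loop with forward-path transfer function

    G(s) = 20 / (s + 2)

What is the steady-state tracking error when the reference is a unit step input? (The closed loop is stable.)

e_ss = 0.09091

G(s) has no poles at the origin.
This is a Type 0 system. Kp = lim_{s→0} G(s) = 20/2 = 10.
e_ss = 1/(1 + Kp) = 1/(1 + 10) = 1/11 ≈ 0.09091.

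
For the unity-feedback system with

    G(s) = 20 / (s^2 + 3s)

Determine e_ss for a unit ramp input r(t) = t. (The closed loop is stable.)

e_ss = 0.1500

G(s) has one pole at the origin.
This is a Type 1 system. Kv = lim_{s→0} s·G(s) = 20/3.
e_ss = 1/Kv = 1/(20/3) = 3/20 ≈ 0.1500.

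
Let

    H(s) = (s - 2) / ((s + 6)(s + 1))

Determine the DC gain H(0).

At s = 0 each factor (s + a) contributes a and each (s^2 + bs + c) contributes c.
H(0) = 1·(-2) / ((6) · (1)) = -2/6 = -1/3.

H(0) = -1/3 ≈ -0.3333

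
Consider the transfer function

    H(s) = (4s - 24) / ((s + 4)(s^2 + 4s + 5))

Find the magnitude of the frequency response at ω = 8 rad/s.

|H(j8)| ≈ 0.06663

Substitute s = j8: numerator = -24 + j32, denominator = -492 - j344.
|H(j8)| = |-24 + j32| / |-492 - j344| = 40 / 600.33 ≈ 0.06663.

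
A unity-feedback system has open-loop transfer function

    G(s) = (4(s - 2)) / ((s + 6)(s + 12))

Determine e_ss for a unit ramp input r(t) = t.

G(s) has no poles at the origin.
This is a Type 0 system; Kv = lim_{s→0} s·G(s) = 0, so the steady-state error for a ramp input is infinite.

e_ss = ∞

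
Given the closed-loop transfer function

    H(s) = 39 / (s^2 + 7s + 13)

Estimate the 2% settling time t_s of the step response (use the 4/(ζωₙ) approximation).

Comparing s^2 + 7s + 13 to s^2 + 2ζωₙs + ωₙ²: ωₙ = √13 ≈ 3.606 rad/s and ζ = 7/(2·√13) ≈ 0.9707.
ζωₙ = 7/2 = 3.5, so t_s ≈ 4/(ζωₙ) = 4/3.5 ≈ 1.143 s.

t_s ≈ 1.143 s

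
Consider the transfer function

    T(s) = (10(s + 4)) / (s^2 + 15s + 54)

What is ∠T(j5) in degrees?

∠T(j5) ≈ -17.52°

At s = j5: numerator = 40 + j50, denominator = 29 + j75.
∠T = ∠num − ∠den = 51.340° − (68.860°) = -17.52°.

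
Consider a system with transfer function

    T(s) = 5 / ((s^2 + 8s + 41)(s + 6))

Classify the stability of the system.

The poles can be read from the denominator factors: s = -4 + 5j, -4 - 5j, -6.
Since all poles lie strictly in the left half-plane, the system is stable.

stable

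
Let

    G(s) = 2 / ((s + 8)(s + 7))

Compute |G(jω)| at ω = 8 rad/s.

|G(j8)| ≈ 0.01663

Substitute s = j8: numerator = 2, denominator = -8 + j120.
|G(j8)| = |2| / |-8 + j120| = 2 / 120.27 ≈ 0.01663.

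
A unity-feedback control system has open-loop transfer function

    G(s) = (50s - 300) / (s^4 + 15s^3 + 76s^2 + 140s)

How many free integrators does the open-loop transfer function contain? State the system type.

Factor s from the denominator: s^4 + 15s^3 + 76s^2 + 140s = s·(s^3 + 15s^2 + 76s + 140).
There is 1 pole at the origin, so the system is Type 1.

Type 1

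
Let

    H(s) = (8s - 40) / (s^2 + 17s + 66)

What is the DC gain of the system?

H(0) = -20/33 ≈ -0.6061

Set s = 0: H(0) = (-40) / (66) = -20/33.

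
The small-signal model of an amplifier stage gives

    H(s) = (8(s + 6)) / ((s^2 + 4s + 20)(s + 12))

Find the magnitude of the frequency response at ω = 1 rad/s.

Substitute s = j1: numerator = 48 + j8, denominator = 224 + j67.
|H(j1)| = |48 + j8| / |224 + j67| = 48.662 / 233.81 ≈ 0.2081.

|H(j1)| ≈ 0.2081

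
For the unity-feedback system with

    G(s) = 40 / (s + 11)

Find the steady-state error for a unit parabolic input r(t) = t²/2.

G(s) has no poles at the origin.
This is a Type 0 system; Ka = lim_{s→0} s^2·G(s) = 0, so the steady-state error for a parabola input is infinite.

e_ss = ∞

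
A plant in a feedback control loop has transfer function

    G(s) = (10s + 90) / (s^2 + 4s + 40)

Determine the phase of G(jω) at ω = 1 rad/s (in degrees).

∠G(j1) ≈ 0.4842°

At s = j1: numerator = 90 + j10, denominator = 39 + j4.
∠G = ∠num − ∠den = 6.3402° − (5.8560°) = 0.4842°.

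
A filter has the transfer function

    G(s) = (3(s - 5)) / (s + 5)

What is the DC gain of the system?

G(0) = -3

At s = 0 each factor (s + a) contributes a and each (s^2 + bs + c) contributes c.
G(0) = 3·(-5) / ((5)) = -15/5 = -3.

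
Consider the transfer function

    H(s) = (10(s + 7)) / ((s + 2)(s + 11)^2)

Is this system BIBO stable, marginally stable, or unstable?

The poles can be read from the denominator factors: s = -2, -11, -11.
Since all poles lie strictly in the left half-plane, the system is stable.

stable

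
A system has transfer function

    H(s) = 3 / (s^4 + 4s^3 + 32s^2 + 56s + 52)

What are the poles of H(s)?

The poles are the roots of the denominator s^4 + 4s^3 + 32s^2 + 56s + 52 = 0.
No real roots exist; factor into two real quadratics: (s^2 + 2s + 2)(s^2 + 2s + 26) = 0.
Each quadratic gives a conjugate pair via the quadratic formula.

s = -1 + j, -1 - j, -1 + 5j, -1 - 5j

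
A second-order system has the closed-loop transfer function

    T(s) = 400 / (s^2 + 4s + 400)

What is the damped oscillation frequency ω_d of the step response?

Comparing s^2 + 4s + 400 to s^2 + 2ζωₙs + ωₙ²: ωₙ = 20 rad/s and ζ = 4/(2·20) = 0.1.
ζωₙ = 4/2 = 2, so ω_d = ωₙ√(1−ζ²) = √(ωₙ² − (ζωₙ)²) = √(400 − 2²) = √396 ≈ 19.90 rad/s.

ω_d ≈ 19.90 rad/s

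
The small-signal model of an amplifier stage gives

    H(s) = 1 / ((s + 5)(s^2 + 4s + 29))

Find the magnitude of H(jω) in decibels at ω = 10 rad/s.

|H(j10)|_dB ≈ -59.2 dB

Substitute s = j10: numerator = 1, denominator = -755 - j510.
|H(j10)| = |1| / |-755 - j510| = 1 / 911.11 ≈ 0.001098.
In decibels: 20·log₁₀(0.001098) ≈ -59.2 dB.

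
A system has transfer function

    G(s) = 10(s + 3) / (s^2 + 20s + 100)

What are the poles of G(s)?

s = -10, -10

The poles are the roots of the denominator s^2 + 20s + 100 = 0.
Factoring: (s + 10)^2 = 0, so s = -10 and s = -10.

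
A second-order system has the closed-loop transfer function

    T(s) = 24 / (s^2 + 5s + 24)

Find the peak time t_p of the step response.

Comparing s^2 + 5s + 24 to s^2 + 2ζωₙs + ωₙ²: ωₙ = √24 ≈ 4.899 rad/s and ζ = 5/(2·√24) ≈ 0.5103.
ζωₙ = 5/2 = 2.5, so ω_d = ωₙ√(1−ζ²) = √(ωₙ² − (ζωₙ)²) = √(24 − 2.5²) = √17.75 ≈ 4.213 rad/s.
t_p = π/ω_d = π/4.213 ≈ 0.7457 s.

t_p ≈ 0.7457 s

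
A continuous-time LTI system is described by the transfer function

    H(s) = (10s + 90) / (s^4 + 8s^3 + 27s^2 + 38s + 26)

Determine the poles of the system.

s = -3 + 2j, -3 - 2j, -1 + j, -1 - j

The poles are the roots of the denominator s^4 + 8s^3 + 27s^2 + 38s + 26 = 0.
No real roots exist; factor into two real quadratics: (s^2 + 6s + 13)(s^2 + 2s + 2) = 0.
Each quadratic gives a conjugate pair via the quadratic formula.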